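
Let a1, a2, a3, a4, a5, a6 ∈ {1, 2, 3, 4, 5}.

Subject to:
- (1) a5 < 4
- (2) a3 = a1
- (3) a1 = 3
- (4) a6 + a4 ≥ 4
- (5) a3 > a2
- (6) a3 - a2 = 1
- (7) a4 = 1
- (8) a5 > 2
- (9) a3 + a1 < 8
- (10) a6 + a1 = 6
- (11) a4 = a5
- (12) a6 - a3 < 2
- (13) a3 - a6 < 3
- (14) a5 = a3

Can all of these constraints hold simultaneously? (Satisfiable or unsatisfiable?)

Constraint 7 fixes a4 = 1 and constraint 3 fixes a1 = 3. Constraints 2, 11, and 14 give a4 = a5 = a3 = a1, so a4 = a1. But 1 ≠ 3 — contradiction.

Unsatisfiable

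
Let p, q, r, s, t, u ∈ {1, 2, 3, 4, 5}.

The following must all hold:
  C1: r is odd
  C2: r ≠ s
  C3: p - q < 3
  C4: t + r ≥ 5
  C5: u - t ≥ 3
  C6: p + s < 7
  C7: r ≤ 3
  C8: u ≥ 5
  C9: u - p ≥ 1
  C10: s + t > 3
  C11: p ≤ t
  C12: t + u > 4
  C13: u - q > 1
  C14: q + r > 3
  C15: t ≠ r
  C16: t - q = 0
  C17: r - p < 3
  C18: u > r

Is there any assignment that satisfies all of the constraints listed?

Satisfiable

Try p = 2, q = 2, r = 3, s = 2, t = 2, u = 5.
Check constraint 3: p - q = 0; constraint 4: t + r = 5. The remaining constraints are straightforward to verify.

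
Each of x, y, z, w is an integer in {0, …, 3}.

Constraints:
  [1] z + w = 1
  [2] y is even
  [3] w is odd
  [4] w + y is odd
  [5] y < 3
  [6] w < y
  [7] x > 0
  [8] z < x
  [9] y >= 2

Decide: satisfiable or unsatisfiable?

Satisfiable

One satisfying assignment is x = 2, y = 2, z = 0, w = 1.
For the less obvious constraints — constraint 1: z + w = 1; constraint 2: y = 2 is even; constraint 3: w = 1 is odd — and the others hold by inspection.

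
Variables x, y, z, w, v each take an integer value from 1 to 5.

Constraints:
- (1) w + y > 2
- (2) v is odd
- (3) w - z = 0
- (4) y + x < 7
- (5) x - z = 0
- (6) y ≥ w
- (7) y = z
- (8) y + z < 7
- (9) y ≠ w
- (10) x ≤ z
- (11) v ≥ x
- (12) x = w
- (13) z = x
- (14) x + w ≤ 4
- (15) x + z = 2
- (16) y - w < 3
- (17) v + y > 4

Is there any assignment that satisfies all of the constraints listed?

Unsatisfiable

From constraints 7, 12, and 13, y = z = x = w, so y = w. But constraint 9 says y ≠ w. Contradiction.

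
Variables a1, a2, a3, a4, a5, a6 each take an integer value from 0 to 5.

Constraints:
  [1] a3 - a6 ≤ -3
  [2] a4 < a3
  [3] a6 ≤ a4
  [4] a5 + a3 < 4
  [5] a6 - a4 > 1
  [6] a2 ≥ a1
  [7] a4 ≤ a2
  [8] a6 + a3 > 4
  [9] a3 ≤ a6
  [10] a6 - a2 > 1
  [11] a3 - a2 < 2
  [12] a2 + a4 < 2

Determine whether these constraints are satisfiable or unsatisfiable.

Unsatisfiable

Constraints 2, 3, and 9 give a3 ≤ a6, a6 ≤ a4, a4 < a3. Chaining: a3 ≤ a6 ≤ a4 < a3, which forces a3 < a3 — impossible.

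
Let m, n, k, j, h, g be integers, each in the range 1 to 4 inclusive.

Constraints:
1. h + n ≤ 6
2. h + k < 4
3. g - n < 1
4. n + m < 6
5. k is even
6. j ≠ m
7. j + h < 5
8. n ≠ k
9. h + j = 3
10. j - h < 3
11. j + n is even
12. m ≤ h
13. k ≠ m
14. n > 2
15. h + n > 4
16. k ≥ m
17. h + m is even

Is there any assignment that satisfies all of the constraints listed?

The assignment m = 1, n = 4, k = 2, j = 2, h = 1, g = 3 works:
  constraint 1 holds since h + n = 5.
  constraint 2 holds since h + k = 3.
The rest check out directly.

Satisfiable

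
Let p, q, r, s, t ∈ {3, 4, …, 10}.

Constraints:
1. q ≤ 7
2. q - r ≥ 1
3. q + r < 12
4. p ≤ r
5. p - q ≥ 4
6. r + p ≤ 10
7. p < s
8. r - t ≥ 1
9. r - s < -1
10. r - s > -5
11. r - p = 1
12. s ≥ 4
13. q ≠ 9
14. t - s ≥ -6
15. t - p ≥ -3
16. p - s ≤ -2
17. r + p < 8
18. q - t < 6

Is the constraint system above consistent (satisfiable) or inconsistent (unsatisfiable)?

Unsatisfiable

Constraints 2, 5, 8, 14, and 16 give p − q ≥ 4, q − r ≥ 1, r − t ≥ 1, t − s ≥ -6, s − p ≥ 2.
Adding all 5 inequalities: the left sides telescope to 0, and the right sides sum to 4 + 1 + 1 + (-6) + 2 = 2. So 0 ≥ 2, which is false.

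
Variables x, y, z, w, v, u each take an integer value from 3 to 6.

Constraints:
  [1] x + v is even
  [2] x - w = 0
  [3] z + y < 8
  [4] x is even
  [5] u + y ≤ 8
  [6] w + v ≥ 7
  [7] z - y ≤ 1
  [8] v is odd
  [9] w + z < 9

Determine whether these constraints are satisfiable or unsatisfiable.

Unsatisfiable

Constraint 4 makes x even and constraint 8 makes v odd, so x + v must be odd. Constraint 1 says x + v is even — contradiction.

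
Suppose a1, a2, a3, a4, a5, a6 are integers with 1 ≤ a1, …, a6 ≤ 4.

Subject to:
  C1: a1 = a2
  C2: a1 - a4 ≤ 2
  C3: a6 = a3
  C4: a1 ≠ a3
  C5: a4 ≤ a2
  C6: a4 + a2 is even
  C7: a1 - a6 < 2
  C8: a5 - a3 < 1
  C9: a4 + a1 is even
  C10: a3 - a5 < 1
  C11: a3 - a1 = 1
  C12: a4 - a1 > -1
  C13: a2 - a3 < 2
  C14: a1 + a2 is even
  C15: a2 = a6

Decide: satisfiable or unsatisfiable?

From constraints 1, 3, and 15, a1 = a2 = a6 = a3, so a1 = a3. But constraint 4 says a1 ≠ a3. Contradiction.

Unsatisfiable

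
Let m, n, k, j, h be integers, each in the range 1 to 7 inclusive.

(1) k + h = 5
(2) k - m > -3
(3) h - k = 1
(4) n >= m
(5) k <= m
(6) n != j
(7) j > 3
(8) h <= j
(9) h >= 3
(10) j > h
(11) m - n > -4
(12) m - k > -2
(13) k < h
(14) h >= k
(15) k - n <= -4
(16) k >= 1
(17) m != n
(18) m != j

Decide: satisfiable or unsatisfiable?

Setting (m, n, k, j, h) = (3, 6, 2, 7, 3) satisfies everything: constraint 1: k + h = 5; constraint 2: k - m = -1; constraint 3: h - k = 1, and the others follow.

Satisfiable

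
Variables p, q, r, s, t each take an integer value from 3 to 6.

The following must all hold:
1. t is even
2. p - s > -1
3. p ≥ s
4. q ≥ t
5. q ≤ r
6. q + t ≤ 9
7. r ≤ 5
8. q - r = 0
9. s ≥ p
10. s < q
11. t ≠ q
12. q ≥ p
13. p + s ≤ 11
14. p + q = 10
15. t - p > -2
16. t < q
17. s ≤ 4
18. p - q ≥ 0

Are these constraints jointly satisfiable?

Unsatisfiable

From constraints 9 and 17: p ≤ s ≤ 4. From constraints 5 and 7: q ≤ r ≤ 5. Hence p + q ≤ 9. But constraint 14 requires p + q = 10, and 10 > 9. Contradiction.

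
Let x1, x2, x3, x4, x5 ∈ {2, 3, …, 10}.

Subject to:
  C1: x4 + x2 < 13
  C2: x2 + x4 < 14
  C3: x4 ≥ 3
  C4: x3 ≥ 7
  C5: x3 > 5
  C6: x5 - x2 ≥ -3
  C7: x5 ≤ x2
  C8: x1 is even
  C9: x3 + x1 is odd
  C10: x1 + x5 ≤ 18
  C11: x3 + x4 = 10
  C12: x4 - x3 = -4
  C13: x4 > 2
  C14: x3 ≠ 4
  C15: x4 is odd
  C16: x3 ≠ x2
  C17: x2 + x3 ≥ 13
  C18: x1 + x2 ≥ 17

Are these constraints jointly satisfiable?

Satisfiable

The assignment x1 = 10, x2 = 8, x3 = 7, x4 = 3, x5 = 5 works:
  constraint 1 holds since x4 + x2 = 11.
  constraint 2 holds since x2 + x4 = 11.
The rest check out directly.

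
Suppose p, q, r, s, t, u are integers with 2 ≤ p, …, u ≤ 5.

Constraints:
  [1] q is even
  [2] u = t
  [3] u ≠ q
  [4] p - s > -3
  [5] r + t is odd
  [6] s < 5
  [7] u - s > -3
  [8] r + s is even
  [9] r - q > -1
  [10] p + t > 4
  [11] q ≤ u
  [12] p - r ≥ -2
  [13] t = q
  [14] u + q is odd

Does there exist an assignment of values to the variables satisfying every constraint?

Unsatisfiable

From constraints 2 and 13, u = t = q, so u = q. But constraint 3 says u ≠ q. Contradiction.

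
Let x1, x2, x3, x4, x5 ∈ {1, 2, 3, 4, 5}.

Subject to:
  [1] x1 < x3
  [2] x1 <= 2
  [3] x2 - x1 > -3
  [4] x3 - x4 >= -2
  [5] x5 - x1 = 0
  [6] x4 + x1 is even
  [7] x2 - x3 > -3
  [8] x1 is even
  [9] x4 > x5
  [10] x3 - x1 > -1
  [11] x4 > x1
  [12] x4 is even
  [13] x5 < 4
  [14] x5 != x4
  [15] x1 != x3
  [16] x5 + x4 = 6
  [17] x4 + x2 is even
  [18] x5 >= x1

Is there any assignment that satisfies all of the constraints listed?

Satisfiable

One satisfying assignment is x1 = 2, x2 = 2, x3 = 3, x4 = 4, x5 = 2.
For the less obvious constraints — constraint 3: x2 - x1 = 0; constraint 4: x3 - x4 = -1 — and the others hold by inspection.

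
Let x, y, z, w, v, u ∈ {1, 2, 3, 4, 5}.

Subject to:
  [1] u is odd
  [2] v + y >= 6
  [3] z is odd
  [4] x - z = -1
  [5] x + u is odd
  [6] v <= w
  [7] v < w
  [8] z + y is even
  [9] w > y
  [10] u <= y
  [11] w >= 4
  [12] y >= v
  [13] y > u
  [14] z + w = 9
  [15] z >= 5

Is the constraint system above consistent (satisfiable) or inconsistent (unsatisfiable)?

Take x = 4, y = 3, z = 5, w = 4, v = 3, u = 1. Then constraint 2: v + y = 6; constraint 4: x - z = -1; constraint 14: z + w = 9, and every other listed constraint is also met.

Satisfiable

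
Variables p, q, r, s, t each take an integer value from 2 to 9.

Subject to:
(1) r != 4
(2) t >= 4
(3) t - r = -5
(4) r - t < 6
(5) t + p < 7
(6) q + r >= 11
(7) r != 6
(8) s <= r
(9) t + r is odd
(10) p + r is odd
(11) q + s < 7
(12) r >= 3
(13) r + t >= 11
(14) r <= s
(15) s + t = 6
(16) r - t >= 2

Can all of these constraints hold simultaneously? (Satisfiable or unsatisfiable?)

Unsatisfiable

From constraints 12 and 14: s ≥ r ≥ 3. From constraint 2: t ≥ 4. Hence s + t ≥ 7. But constraint 15 requires s + t = 6, and 6 < 7. Contradiction.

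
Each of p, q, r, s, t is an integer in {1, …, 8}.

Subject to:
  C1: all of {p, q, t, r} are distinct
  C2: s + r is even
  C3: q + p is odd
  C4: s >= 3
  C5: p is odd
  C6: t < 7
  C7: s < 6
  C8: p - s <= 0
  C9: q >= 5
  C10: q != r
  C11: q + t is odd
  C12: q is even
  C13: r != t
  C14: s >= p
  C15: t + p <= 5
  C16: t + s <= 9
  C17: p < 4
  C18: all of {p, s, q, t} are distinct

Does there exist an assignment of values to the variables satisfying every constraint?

Take p = 1, q = 8, r = 4, s = 4, t = 3. Then constraint 8: p - s = -3; constraint 15: t + p = 4, and every other listed constraint is also met.

Satisfiable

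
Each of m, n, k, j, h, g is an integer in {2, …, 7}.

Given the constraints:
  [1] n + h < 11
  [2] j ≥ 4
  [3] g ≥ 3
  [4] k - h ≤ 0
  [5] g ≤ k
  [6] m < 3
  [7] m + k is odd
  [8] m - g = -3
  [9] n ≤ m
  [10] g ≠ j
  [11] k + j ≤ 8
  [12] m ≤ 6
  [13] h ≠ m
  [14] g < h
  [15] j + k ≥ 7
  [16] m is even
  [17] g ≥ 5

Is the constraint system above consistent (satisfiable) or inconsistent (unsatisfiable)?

Unsatisfiable

From constraints 5 and 17: k ≥ g ≥ 5. From constraint 2: j ≥ 4. Hence k + j ≥ 9. But constraint 11 requires k + j ≤ 8, and 8 < 9. Contradiction.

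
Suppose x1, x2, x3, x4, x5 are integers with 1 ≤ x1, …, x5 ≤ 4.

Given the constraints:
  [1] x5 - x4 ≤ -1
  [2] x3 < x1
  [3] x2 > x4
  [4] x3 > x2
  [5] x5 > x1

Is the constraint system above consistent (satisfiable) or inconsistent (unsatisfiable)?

Constraints 1, 2, 3, 4, and 5 give x1 < x5, x5 < x4, x4 < x2, x2 < x3, x3 < x1. Chaining: x1 < x5 < x4 < x2 < x3 < x1, which forces x1 < x1 — impossible.

Unsatisfiable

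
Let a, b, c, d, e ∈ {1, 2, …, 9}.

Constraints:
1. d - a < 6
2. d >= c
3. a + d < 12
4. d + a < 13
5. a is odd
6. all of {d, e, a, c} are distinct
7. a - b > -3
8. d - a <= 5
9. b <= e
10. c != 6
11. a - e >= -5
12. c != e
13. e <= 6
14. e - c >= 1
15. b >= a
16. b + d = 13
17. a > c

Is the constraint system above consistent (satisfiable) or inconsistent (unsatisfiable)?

Satisfiable

Setting (a, b, c, d, e) = (3, 5, 2, 8, 5) satisfies everything: constraint 1: d - a = 5; constraint 3: a + d = 11, and the others follow.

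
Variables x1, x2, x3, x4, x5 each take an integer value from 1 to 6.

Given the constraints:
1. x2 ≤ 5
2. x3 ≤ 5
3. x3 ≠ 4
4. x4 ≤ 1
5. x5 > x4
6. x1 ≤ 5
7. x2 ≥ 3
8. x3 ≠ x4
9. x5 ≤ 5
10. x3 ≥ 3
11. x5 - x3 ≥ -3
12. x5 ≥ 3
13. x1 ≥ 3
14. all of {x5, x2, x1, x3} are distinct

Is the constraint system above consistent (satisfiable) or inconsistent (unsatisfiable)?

Constraints 1, 2, 6, 7, 9, 10, 12, and 13 confine each of x5, x2, x1, x3 to the 3 values {3, …, 5}.
Constraint 14 requires all 4 of them to be distinct, but only 3 values are available — impossible by the pigeonhole principle.

Unsatisfiable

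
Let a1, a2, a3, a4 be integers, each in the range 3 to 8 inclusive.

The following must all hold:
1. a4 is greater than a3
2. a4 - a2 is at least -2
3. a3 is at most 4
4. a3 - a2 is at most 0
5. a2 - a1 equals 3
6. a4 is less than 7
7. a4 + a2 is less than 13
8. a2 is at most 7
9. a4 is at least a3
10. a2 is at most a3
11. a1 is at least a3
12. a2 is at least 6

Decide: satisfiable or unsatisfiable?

From constraints 10 and 12: a3 ≥ a2 and a2 ≥ 6, so a3 ≥ 6. From constraint 3: a3 ≤ 4. But 4 < 6, so no value of a3 works.

Unsatisfiable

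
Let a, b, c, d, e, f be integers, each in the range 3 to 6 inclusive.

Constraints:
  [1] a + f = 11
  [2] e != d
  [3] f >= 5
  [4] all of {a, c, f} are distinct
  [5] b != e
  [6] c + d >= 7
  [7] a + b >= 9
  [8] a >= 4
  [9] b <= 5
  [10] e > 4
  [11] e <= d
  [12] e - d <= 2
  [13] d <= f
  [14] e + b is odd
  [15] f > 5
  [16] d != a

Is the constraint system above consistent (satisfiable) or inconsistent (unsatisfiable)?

Satisfiable

One satisfying assignment is a = 5, b = 4, c = 4, d = 6, e = 5, f = 6.
For the less obvious constraints — constraint 1: a + f = 11; constraint 6: c + d = 10; constraint 7: a + b = 9 — and the others hold by inspection.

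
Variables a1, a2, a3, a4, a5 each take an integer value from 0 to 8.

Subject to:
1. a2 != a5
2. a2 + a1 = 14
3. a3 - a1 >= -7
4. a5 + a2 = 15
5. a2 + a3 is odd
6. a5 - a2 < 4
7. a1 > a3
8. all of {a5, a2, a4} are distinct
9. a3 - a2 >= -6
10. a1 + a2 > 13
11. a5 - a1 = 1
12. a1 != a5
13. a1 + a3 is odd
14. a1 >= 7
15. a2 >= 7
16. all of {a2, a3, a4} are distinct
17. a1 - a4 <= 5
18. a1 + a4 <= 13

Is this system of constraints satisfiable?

Satisfiable

Take a1 = 7, a2 = 7, a3 = 2, a4 = 5, a5 = 8. Then constraint 2: a2 + a1 = 14; constraint 3: a3 - a1 = -5; constraint 4: a5 + a2 = 15, and every other listed constraint is also met.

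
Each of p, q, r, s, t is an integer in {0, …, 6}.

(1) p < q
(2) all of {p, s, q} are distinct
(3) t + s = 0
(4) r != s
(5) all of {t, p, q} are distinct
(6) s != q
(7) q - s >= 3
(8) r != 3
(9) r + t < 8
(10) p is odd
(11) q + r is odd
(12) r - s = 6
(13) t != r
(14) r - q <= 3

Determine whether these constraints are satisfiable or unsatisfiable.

The assignment p = 3, q = 5, r = 6, s = 0, t = 0 works:
  constraint 3 holds since t + s = 0.
  constraint 7 holds since q - s = 5.
  constraint 9 holds since r + t = 6.
The rest check out directly.

Satisfiable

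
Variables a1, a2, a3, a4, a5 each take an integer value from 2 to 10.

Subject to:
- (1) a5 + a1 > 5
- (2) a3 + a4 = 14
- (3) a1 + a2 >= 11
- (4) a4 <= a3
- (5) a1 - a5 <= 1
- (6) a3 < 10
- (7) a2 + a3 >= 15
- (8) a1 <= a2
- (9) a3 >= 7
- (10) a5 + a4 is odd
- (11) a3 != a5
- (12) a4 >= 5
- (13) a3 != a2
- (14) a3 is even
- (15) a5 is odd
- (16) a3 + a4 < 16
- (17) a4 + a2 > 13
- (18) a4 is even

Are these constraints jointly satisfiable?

Setting (a1, a2, a3, a4, a5) = (3, 9, 8, 6, 3) satisfies everything: constraint 1: a5 + a1 = 6; constraint 2: a3 + a4 = 14; constraint 3: a1 + a2 = 12, and the others follow.

Satisfiable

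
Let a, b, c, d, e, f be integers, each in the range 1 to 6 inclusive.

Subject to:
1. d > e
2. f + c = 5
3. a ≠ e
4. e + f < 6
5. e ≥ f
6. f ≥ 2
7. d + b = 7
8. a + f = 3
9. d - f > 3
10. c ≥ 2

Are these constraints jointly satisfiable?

Setting (a, b, c, d, e, f) = (1, 1, 3, 6, 2, 2) satisfies everything: constraint 2: f + c = 5; constraint 4: e + f = 4; constraint 7: d + b = 7, and the others follow.

Satisfiable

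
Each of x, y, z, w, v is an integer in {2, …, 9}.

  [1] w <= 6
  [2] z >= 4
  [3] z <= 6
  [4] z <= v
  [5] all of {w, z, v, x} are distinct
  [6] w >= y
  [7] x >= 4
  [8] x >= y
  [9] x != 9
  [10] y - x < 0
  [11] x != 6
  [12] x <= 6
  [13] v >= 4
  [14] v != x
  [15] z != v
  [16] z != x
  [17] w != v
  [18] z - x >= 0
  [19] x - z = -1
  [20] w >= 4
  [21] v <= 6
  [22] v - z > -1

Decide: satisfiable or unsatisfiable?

Unsatisfiable

Constraints 1, 2, 3, 7, 12, 13, 20, and 21 confine each of w, z, v, x to the 3 values {4, …, 6}.
Constraint 5 requires all 4 of them to be distinct, but only 3 values are available — impossible by the pigeonhole principle.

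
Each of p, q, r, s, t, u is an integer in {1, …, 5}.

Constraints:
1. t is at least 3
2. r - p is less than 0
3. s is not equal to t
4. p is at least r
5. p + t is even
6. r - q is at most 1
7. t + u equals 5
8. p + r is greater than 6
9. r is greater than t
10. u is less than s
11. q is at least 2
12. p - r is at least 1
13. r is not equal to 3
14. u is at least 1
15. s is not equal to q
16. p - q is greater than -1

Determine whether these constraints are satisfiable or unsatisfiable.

Satisfiable

The assignment p = 5, q = 3, r = 4, s = 5, t = 3, u = 2 works:
  constraint 2 holds since r - p = -1.
  constraint 6 holds since r - q = 1.
The rest check out directly.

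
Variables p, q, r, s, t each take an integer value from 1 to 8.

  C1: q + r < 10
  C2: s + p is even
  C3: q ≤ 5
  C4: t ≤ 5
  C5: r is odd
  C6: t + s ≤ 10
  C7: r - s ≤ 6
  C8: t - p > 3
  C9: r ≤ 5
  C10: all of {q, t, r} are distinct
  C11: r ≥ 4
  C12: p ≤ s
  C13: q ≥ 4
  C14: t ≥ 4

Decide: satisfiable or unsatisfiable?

Constraints 3, 4, 9, 11, 13, and 14 confine each of q, t, r to the 2 values {4, 5}.
Constraint 10 requires all 3 of them to be distinct, but only 2 values are available — impossible by the pigeonhole principle.

Unsatisfiable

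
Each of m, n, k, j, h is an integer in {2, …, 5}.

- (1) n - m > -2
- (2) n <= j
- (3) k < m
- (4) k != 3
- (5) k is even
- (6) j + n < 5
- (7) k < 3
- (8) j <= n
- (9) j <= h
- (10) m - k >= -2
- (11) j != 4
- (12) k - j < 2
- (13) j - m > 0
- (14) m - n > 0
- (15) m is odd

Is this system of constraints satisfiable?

Unsatisfiable

Constraints 8, 13, and 14 give n < m, m < j, j ≤ n. Chaining: n < m < j ≤ n, which forces n < n — impossible.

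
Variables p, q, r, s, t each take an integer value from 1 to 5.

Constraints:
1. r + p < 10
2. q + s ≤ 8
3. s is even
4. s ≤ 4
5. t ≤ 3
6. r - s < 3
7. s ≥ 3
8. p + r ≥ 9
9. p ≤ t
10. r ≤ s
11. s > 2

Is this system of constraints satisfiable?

Unsatisfiable

From constraints 5 and 9: p ≤ t ≤ 3. From constraints 4 and 10: r ≤ s ≤ 4. Hence p + r ≤ 7. But constraint 8 requires p + r ≥ 9, and 9 > 7. Contradiction.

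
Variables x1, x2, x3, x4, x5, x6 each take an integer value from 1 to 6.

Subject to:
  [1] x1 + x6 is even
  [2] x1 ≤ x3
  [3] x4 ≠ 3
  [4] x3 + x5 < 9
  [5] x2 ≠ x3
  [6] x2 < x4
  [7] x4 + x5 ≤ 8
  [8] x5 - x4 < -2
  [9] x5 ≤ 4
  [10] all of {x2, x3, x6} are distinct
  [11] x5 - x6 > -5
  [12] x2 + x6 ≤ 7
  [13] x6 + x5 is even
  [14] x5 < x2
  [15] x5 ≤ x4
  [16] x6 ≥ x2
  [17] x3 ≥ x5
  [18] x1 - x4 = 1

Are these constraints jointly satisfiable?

Try x1 = 5, x2 = 2, x3 = 5, x4 = 4, x5 = 1, x6 = 3.
Check constraint 4: x3 + x5 = 6; constraint 7: x4 + x5 = 5; constraint 8: x5 - x4 = -3. The remaining constraints are straightforward to verify.

Satisfiable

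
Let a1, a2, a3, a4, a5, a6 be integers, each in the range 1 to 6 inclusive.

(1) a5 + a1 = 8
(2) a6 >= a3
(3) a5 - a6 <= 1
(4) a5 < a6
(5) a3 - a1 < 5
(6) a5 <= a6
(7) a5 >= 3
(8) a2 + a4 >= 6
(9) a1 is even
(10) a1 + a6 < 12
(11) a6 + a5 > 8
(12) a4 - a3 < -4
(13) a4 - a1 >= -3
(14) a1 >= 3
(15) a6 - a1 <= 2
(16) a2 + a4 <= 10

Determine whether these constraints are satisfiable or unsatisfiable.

Satisfiable

Take a1 = 4, a2 = 6, a3 = 6, a4 = 1, a5 = 4, a6 = 6. Then constraint 1: a5 + a1 = 8; constraint 3: a5 - a6 = -2; constraint 5: a3 - a1 = 2, and every other listed constraint is also met.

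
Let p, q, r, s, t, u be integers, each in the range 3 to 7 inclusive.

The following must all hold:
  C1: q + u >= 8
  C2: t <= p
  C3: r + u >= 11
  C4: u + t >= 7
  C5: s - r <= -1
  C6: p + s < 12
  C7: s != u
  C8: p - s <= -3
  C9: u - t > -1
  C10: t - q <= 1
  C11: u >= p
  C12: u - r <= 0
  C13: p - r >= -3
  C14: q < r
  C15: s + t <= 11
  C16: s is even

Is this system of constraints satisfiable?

Constraints 5, 8, and 13 give r − s ≥ 1, s − p ≥ 3, p − r ≥ -3.
Adding all 3 inequalities: the left sides telescope to 0, and the right sides sum to 1 + 3 + (-3) = 1. So 0 ≥ 1, which is false.

Unsatisfiable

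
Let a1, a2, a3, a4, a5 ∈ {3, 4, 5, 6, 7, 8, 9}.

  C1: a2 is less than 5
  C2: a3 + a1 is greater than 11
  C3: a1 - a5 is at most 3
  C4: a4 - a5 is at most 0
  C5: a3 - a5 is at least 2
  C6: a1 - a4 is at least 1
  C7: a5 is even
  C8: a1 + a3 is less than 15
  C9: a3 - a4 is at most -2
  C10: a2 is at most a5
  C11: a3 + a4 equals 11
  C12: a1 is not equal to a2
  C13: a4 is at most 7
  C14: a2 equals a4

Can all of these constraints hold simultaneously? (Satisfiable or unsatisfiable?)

Unsatisfiable

Constraints 3, 5, 6, and 9 give a3 − a5 ≥ 2, a5 − a1 ≥ -3, a1 − a4 ≥ 1, a4 − a3 ≥ 2.
Adding all 4 inequalities: the left sides telescope to 0, and the right sides sum to 2 + (-3) + 1 + 2 = 2. So 0 ≥ 2, which is false.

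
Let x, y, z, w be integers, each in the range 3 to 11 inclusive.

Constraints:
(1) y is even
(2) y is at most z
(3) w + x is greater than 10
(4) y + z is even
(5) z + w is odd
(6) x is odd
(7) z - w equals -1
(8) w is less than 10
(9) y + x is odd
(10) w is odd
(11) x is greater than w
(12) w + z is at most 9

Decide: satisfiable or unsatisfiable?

Try x = 7, y = 4, z = 4, w = 5.
Check constraint 3: w + x = 12; constraint 7: z - w = -1. The remaining constraints are straightforward to verify.

Satisfiable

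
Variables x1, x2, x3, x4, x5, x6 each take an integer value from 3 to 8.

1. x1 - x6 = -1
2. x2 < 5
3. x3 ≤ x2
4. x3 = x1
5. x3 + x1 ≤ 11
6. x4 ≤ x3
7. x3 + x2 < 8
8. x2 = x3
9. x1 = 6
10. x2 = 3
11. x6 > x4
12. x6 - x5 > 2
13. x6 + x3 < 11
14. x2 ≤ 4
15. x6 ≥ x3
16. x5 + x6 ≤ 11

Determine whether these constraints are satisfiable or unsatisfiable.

Unsatisfiable

Constraint 10 fixes x2 = 3 and constraint 9 fixes x1 = 6. Constraints 4 and 8 give x2 = x3 = x1, so x2 = x1. But 3 ≠ 6 — contradiction.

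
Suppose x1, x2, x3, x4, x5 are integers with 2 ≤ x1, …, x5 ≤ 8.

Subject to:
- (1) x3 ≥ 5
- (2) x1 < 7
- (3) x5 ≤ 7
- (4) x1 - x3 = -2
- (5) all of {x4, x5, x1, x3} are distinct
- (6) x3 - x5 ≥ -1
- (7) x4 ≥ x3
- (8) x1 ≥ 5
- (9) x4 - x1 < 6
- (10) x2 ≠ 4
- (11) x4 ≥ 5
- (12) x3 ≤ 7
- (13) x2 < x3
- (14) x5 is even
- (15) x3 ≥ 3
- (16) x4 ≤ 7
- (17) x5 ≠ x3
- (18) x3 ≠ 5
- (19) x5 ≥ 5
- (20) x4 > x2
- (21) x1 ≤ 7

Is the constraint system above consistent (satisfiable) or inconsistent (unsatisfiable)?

Unsatisfiable

Constraints 1, 3, 8, 11, 12, 16, 19, and 21 confine each of x4, x5, x1, x3 to the 3 values {5, …, 7}.
Constraint 5 requires all 4 of them to be distinct, but only 3 values are available — impossible by the pigeonhole principle.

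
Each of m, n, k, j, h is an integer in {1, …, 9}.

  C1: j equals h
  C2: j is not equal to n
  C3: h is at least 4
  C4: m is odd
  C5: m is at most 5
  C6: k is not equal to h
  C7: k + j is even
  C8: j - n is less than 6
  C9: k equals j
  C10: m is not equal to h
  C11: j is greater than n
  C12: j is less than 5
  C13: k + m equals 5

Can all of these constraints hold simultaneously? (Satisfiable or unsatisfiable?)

From constraints 1 and 9, k = j = h, so k = h. But constraint 6 says k ≠ h. Contradiction.

Unsatisfiable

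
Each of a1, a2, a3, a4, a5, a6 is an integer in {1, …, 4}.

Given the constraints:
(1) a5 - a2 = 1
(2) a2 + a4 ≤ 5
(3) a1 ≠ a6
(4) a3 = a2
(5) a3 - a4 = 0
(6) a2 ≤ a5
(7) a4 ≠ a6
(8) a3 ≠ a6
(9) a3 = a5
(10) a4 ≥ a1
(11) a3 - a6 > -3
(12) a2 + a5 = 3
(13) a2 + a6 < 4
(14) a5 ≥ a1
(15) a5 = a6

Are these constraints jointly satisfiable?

Unsatisfiable

From constraints 9 and 15, a3 = a5 = a6, so a3 = a6. But constraint 8 says a3 ≠ a6. Contradiction.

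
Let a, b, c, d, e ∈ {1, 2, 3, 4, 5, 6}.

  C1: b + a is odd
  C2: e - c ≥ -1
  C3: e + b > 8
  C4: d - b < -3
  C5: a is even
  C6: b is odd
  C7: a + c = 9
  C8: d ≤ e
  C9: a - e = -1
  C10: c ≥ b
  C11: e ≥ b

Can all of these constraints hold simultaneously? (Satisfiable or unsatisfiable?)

The assignment a = 4, b = 5, c = 5, d = 1, e = 5 works:
  constraint 2 holds since e - c = 0.
  constraint 3 holds since e + b = 10.
  constraint 4 holds since d - b = -4.
The rest check out directly.

Satisfiable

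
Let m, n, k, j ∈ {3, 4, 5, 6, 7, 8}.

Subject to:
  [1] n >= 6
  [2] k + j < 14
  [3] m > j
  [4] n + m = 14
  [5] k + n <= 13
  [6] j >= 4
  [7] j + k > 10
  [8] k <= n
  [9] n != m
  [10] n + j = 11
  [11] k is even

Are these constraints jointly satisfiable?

Setting (m, n, k, j) = (8, 6, 6, 5) satisfies everything: constraint 2: k + j = 11; constraint 4: n + m = 14, and the others follow.

Satisfiable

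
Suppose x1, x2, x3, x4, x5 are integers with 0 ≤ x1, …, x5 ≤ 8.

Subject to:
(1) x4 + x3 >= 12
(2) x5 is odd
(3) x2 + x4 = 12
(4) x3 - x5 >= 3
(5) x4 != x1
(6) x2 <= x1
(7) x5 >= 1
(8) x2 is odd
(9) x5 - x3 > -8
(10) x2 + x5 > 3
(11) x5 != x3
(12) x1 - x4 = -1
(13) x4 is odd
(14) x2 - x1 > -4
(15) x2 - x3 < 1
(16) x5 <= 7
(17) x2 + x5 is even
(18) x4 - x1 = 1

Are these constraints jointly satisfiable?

One satisfying assignment is x1 = 6, x2 = 5, x3 = 6, x4 = 7, x5 = 1.
For the less obvious constraints — constraint 1: x4 + x3 = 13; constraint 3: x2 + x4 = 12 — and the others hold by inspection.

Satisfiable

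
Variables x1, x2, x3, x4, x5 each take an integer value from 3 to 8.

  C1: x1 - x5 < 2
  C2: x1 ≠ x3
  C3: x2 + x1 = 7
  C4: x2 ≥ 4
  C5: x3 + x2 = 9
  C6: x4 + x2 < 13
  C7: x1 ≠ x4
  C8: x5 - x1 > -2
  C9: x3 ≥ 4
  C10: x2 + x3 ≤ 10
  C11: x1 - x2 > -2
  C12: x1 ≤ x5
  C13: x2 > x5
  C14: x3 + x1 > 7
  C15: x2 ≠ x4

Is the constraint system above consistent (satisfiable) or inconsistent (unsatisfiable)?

Satisfiable

Take x1 = 3, x2 = 4, x3 = 5, x4 = 7, x5 = 3. Then constraint 1: x1 - x5 = 0; constraint 3: x2 + x1 = 7; constraint 5: x3 + x2 = 9, and every other listed constraint is also met.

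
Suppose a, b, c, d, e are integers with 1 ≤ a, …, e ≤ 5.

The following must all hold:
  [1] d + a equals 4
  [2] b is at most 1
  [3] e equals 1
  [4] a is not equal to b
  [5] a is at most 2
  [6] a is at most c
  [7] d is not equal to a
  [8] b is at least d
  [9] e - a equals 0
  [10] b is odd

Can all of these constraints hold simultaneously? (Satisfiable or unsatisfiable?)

From constraints 2 and 8: d ≤ b ≤ 1. From constraint 5: a ≤ 2. Hence d + a ≤ 3. But constraint 1 requires d + a = 4, and 4 > 3. Contradiction.

Unsatisfiable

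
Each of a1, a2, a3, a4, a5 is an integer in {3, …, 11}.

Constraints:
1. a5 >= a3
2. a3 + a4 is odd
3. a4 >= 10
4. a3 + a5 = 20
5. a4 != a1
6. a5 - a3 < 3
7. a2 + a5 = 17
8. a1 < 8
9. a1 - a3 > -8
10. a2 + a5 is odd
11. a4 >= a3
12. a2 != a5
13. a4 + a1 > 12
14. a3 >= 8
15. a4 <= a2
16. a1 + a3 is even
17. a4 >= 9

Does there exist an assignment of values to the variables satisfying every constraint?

Unsatisfiable

From constraints 3 and 15: a2 ≥ a4 ≥ 10. From constraints 1 and 14: a5 ≥ a3 ≥ 8. Hence a2 + a5 ≥ 18. But constraint 7 requires a2 + a5 = 17, and 17 < 18. Contradiction.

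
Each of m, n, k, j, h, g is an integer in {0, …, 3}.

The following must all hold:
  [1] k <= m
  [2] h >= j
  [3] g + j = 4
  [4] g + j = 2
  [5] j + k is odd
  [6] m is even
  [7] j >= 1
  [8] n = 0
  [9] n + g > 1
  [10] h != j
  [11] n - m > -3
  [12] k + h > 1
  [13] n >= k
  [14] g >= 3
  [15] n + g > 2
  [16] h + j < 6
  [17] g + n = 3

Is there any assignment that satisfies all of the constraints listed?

From constraint 14: g ≥ 3. From constraint 7: j ≥ 1. Hence g + j ≥ 4. But constraint 4 requires g + j = 2, and 2 < 4. Contradiction.

Unsatisfiable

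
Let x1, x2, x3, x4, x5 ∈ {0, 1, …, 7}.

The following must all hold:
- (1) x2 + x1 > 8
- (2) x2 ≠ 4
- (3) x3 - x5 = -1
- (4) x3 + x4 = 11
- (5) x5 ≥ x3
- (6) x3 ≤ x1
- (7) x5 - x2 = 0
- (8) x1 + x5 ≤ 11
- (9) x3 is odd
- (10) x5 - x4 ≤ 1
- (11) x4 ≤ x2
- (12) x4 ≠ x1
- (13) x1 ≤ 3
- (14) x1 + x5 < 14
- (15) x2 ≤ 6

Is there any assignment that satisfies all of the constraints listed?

Unsatisfiable

From constraints 6 and 13: x3 ≤ x1 ≤ 3. From constraints 11 and 15: x4 ≤ x2 ≤ 6. Hence x3 + x4 ≤ 9. But constraint 4 requires x3 + x4 = 11, and 11 > 9. Contradiction.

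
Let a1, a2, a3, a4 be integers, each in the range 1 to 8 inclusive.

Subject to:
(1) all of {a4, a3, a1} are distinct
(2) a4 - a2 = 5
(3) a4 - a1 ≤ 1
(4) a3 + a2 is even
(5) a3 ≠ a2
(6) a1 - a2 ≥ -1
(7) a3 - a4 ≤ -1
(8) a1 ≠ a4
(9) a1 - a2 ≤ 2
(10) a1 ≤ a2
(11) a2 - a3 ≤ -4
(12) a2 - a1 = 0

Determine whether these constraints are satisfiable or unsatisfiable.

Unsatisfiable

Constraints 3, 7, 9, and 11 give a3 − a2 ≥ 4, a2 − a1 ≥ -2, a1 − a4 ≥ -1, a4 − a3 ≥ 1.
Adding all 4 inequalities: the left sides telescope to 0, and the right sides sum to 4 + (-2) + (-1) + 1 = 2. So 0 ≥ 2, which is false.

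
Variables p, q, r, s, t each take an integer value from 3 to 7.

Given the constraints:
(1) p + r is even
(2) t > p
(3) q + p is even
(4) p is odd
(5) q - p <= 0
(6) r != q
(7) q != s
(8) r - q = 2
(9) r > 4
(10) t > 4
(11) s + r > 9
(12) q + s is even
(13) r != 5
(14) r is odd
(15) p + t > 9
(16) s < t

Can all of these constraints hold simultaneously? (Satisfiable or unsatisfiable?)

Satisfiable

The assignment p = 5, q = 5, r = 7, s = 3, t = 7 works:
  constraint 5 holds since q - p = 0.
  constraint 8 holds since r - q = 2.
The rest check out directly.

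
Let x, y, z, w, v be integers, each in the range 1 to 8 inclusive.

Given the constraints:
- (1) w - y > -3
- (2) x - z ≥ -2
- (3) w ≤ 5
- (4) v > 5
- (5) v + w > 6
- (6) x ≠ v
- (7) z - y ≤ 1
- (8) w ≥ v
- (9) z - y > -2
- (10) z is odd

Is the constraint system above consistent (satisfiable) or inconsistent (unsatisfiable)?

Unsatisfiable

From constraint 4: v ≥ 6. From constraints 3 and 8: v ≤ w and w ≤ 5, so v ≤ 5. But 5 < 6, so no value of v works.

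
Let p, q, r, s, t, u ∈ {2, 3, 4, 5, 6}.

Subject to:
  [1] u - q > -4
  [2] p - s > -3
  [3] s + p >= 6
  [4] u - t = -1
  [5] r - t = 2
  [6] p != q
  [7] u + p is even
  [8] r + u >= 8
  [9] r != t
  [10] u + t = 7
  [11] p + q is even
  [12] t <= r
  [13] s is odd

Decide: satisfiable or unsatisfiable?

Satisfiable

Setting (p, q, r, s, t, u) = (3, 5, 6, 3, 4, 3) satisfies everything: constraint 1: u - q = -2; constraint 2: p - s = 0, and the others follow.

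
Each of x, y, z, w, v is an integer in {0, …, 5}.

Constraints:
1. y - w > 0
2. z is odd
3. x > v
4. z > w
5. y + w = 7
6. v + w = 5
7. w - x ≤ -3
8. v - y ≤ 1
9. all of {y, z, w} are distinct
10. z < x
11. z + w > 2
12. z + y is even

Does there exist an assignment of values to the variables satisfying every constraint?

One satisfying assignment is x = 5, y = 5, z = 3, w = 2, v = 3.
For the less obvious constraints — constraint 1: y - w = 3; constraint 5: y + w = 7 — and the others hold by inspection.

Satisfiable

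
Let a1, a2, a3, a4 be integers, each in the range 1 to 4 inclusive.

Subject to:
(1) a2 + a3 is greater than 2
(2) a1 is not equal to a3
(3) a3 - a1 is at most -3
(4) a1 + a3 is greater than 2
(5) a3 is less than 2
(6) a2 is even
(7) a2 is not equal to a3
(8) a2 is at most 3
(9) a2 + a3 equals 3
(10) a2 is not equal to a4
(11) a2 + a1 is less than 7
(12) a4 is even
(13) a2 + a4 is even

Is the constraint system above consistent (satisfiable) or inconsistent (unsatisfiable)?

One satisfying assignment is a1 = 4, a2 = 2, a3 = 1, a4 = 4.
For the less obvious constraints — constraint 1: a2 + a3 = 3; constraint 3: a3 - a1 = -3; constraint 4: a1 + a3 = 5 — and the others hold by inspection.

Satisfiable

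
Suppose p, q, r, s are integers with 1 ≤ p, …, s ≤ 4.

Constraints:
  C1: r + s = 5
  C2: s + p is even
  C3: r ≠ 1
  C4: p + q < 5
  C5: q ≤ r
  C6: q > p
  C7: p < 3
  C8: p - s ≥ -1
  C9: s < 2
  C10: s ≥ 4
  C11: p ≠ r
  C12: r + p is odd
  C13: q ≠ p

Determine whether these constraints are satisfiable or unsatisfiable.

Unsatisfiable

From constraint 10: s ≥ 4. From constraint 9: s ≤ 1. But 1 < 4, so no value of s works.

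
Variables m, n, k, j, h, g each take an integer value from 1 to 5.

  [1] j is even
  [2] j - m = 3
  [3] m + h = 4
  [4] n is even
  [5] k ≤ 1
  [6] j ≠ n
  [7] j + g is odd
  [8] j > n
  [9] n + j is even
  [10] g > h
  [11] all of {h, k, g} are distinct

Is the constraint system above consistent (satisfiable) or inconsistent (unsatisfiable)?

One satisfying assignment is m = 1, n = 2, k = 1, j = 4, h = 3, g = 5.
For the less obvious constraints — constraint 2: j - m = 3; constraint 3: m + h = 4; constraint 11: values 3, 1, 5 are distinct — and the others hold by inspection.

Satisfiable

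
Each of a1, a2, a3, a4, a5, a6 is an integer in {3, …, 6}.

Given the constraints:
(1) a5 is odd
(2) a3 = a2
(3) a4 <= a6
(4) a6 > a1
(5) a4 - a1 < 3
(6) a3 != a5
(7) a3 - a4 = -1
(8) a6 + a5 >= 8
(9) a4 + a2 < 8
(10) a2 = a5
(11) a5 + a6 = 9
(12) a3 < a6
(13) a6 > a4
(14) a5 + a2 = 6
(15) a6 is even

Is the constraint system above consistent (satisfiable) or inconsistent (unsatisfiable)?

Unsatisfiable

From constraints 2 and 10, a3 = a2 = a5, so a3 = a5. But constraint 6 says a3 ≠ a5. Contradiction.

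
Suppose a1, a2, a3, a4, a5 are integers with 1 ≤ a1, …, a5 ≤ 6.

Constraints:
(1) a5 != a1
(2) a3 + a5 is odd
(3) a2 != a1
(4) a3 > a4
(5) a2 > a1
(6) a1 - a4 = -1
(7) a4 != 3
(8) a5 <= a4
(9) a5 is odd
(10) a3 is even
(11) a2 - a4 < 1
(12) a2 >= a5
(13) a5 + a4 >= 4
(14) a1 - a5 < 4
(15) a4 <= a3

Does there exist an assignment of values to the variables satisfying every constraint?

One satisfying assignment is a1 = 4, a2 = 5, a3 = 6, a4 = 5, a5 = 1.
For the less obvious constraints — constraint 6: a1 - a4 = -1; constraint 11: a2 - a4 = 0; constraint 13: a5 + a4 = 6 — and the others hold by inspection.

Satisfiable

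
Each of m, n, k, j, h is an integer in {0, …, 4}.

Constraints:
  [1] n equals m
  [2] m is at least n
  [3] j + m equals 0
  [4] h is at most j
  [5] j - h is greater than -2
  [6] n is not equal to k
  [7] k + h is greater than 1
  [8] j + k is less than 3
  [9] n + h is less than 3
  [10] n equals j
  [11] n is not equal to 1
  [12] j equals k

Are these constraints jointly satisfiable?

Unsatisfiable

From constraints 10 and 12, n = j = k, so n = k. But constraint 6 says n ≠ k. Contradiction.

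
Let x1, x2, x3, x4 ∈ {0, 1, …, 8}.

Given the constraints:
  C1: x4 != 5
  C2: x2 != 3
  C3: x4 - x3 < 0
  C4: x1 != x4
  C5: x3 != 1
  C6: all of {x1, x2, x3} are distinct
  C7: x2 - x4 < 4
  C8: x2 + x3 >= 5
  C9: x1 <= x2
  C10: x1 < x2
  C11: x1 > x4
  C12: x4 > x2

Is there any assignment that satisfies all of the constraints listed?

Constraints 10, 11, and 12 give x2 < x4, x4 < x1, x1 < x2. Chaining: x2 < x4 < x1 < x2, which forces x2 < x2 — impossible.

Unsatisfiable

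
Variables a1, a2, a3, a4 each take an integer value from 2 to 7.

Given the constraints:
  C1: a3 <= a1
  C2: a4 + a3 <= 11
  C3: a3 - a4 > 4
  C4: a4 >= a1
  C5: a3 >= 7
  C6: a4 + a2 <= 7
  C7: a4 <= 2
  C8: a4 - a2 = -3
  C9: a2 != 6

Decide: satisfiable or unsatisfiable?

From constraints 1 and 5: a1 ≥ a3 and a3 ≥ 7, so a1 ≥ 7. From constraints 4 and 7: a1 ≤ a4 and a4 ≤ 2, so a1 ≤ 2. But 2 < 7, so no value of a1 works.

Unsatisfiable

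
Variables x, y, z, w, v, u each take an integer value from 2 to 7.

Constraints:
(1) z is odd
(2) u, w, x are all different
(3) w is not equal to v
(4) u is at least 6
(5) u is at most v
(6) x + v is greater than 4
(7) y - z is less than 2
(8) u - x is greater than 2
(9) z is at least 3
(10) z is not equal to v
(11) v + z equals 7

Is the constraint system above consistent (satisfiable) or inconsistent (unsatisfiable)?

Unsatisfiable

From constraints 4 and 5: v ≥ u ≥ 6. From constraint 9: z ≥ 3. Hence v + z ≥ 9. But constraint 11 requires v + z = 7, and 7 < 9. Contradiction.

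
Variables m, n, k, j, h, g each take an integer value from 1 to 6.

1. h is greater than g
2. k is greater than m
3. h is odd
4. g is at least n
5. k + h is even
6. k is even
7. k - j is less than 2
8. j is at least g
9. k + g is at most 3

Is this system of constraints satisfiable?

Unsatisfiable

Constraint 6 makes k even and constraint 3 makes h odd, so k + h must be odd. Constraint 5 says k + h is even — contradiction.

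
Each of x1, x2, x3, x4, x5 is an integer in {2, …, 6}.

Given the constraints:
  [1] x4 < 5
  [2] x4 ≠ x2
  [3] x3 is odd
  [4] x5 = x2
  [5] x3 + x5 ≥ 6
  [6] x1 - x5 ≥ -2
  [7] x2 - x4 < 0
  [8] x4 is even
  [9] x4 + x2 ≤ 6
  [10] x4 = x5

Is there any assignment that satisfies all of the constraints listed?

Unsatisfiable

From constraints 4 and 10, x4 = x5 = x2, so x4 = x2. But constraint 2 says x4 ≠ x2. Contradiction.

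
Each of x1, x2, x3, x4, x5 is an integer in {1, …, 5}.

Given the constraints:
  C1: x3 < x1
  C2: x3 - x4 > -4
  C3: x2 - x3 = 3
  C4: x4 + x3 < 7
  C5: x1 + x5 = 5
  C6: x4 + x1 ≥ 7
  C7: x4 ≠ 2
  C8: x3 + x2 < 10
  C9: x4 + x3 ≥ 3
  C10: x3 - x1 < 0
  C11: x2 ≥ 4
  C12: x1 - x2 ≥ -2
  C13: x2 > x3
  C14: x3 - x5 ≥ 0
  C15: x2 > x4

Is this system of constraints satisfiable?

Satisfiable

Try x1 = 4, x2 = 5, x3 = 2, x4 = 3, x5 = 1.
Check constraint 2: x3 - x4 = -1; constraint 3: x2 - x3 = 3. The remaining constraints are straightforward to verify.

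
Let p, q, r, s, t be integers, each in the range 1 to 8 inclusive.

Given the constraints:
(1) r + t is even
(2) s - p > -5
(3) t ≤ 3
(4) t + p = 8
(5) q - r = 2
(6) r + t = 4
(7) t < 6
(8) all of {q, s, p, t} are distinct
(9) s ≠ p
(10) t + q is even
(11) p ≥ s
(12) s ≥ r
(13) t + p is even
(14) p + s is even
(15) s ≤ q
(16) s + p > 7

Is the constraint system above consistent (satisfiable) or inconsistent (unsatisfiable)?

Try p = 7, q = 5, r = 3, s = 3, t = 1.
Check constraint 2: s - p = -4; constraint 4: t + p = 8; constraint 5: q - r = 2. The remaining constraints are straightforward to verify.

Satisfiable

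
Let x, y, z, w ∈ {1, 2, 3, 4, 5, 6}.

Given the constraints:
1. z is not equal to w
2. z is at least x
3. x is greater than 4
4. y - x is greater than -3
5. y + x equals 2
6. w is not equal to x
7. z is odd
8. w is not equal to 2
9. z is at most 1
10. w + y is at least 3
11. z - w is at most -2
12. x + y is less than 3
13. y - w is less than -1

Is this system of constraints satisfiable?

From constraint 3: x ≥ 5. From constraints 2 and 9: x ≤ z and z ≤ 1, so x ≤ 1. But 1 < 5, so no value of x works.

Unsatisfiable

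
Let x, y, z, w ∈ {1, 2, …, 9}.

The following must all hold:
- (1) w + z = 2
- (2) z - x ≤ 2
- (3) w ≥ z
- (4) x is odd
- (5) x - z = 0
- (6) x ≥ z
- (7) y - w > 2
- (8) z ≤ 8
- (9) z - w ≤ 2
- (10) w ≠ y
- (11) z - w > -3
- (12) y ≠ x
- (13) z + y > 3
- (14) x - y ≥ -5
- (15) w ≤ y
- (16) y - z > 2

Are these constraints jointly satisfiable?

Satisfiable

The assignment x = 1, y = 4, z = 1, w = 1 works:
  constraint 1 holds since w + z = 2.
  constraint 2 holds since z - x = 0.
The rest check out directly.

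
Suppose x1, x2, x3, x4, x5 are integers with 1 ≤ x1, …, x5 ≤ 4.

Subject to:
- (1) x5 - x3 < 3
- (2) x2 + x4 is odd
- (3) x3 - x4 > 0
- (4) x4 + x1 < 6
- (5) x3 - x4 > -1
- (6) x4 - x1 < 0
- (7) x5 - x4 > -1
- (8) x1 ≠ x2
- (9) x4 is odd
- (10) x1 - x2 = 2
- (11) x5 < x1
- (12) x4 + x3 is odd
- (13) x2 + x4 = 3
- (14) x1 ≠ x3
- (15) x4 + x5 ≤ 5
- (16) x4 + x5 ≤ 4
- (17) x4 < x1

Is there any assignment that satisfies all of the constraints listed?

Try x1 = 4, x2 = 2, x3 = 2, x4 = 1, x5 = 2.
Check constraint 1: x5 - x3 = 0; constraint 3: x3 - x4 = 1; constraint 4: x4 + x1 = 5. The remaining constraints are straightforward to verify.

Satisfiable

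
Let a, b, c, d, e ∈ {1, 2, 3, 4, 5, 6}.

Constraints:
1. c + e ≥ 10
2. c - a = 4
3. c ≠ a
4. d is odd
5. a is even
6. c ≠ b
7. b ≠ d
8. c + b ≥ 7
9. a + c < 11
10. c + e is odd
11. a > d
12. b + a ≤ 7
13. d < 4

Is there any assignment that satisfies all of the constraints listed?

Satisfiable

Try a = 2, b = 2, c = 6, d = 1, e = 5.
Check constraint 1: c + e = 11; constraint 2: c - a = 4. The remaining constraints are straightforward to verify.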